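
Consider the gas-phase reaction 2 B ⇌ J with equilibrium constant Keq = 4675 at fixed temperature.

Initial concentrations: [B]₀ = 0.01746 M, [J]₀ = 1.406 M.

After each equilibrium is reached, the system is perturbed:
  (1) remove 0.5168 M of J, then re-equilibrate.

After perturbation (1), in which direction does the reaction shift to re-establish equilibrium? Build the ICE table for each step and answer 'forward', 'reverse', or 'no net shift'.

Q₀ = 4612 vs Keq = 4675 ⇒ Q<K, forward
Step 1:
                   B          J
  I          0.01746      1.406
  C       -1.1753e-04 5.8765e-05
  E          0.01734      1.406
  solve Keq expr → x = 5.8765e-05; check Q = 4675
Then remove 0.5168 M of J.
Step 2:
                   B          J
  I          0.01734     0.8893
  C        -0.003537   0.001768
  E          0.01381      0.891
  solve Keq expr → x = 0.001768; check Q = 4675

Direction: forward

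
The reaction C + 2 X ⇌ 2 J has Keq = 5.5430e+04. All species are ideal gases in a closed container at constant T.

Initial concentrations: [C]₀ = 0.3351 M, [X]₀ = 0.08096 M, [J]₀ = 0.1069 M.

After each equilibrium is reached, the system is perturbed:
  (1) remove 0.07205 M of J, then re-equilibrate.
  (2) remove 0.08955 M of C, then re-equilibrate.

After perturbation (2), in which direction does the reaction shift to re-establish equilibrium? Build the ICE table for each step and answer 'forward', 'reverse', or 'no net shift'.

Q₀ = 5.203 vs Keq = 5.5430e+04 ⇒ Q<K, forward
Step 1:
                    C           X           J
  I            0.3351     0.08096      0.1069
  C          -0.03975     -0.0795      0.0795
  E            0.2953    0.001457      0.1864
  solve Keq expr → x = 0.03975; check Q = 5.5430e+04
Then remove 0.07205 M of J.
Step 2:
                    C           X           J
  I            0.2953    0.001457      0.1144
  C       -2.7916e-04 -5.5832e-04  5.5832e-04
  E            0.2951  8.9852e-04      0.1149
  solve Keq expr → x = 2.7916e-04; check Q = 5.5430e+04
Then remove 0.08955 M of C.
Step 3:
                    C           X           J
  I            0.2055  8.9852e-04      0.1149
  C        8.8111e-05  1.7622e-04 -1.7622e-04
  E            0.2056    0.001075      0.1147
  solve Keq expr → x = -8.8111e-05; check Q = 5.5430e+04

Direction: reverse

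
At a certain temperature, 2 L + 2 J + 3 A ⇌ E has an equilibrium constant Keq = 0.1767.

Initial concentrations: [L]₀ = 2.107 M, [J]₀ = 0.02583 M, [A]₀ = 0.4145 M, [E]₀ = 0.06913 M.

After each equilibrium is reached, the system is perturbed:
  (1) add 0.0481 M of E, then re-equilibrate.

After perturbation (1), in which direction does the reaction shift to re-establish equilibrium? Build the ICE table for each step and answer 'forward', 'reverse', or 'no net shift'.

Q₀ = 327.7 vs Keq = 0.1767 ⇒ Q>K, reverse
Step 1:
                    L           J           A           E
  Initial       2.107     0.02583      0.4145     0.06913
  Change       0.1288      0.1288      0.1932    -0.06439
  Equil         2.236      0.1546      0.6077    0.004738
  solve Keq expr → x = -0.06439; check Q = 0.1767
Then add 0.0481 M of E.
Step 2:
                    L           J           A           E
  Initial       2.236      0.1546      0.6077     0.05284
  Change      0.07088     0.07088      0.1063    -0.03544
  Equil         2.307      0.2255       0.714      0.0174
  solve Keq expr → x = -0.03544; check Q = 0.1767

Direction: reverse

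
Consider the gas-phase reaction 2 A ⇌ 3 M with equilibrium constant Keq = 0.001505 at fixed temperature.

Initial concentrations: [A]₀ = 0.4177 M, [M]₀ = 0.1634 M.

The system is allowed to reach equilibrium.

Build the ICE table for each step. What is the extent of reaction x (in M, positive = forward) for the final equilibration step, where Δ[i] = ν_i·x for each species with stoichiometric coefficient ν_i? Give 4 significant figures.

Q₀ = 0.02501 vs Keq = 0.001505 ⇒ Q>K, reverse
Step 1:
                    A           M
  init         0.4177      0.1634
  Δ           0.06211    -0.09316
  eq           0.4798     0.07024
  solve Keq expr → x = -0.03105; check Q = 0.001505

x = -0.03105 M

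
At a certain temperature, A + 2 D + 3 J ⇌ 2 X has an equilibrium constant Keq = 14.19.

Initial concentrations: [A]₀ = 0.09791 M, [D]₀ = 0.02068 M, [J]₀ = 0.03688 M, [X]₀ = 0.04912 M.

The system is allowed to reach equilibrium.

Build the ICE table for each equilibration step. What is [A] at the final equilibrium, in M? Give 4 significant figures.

Q₀ = 1.1487e+06 vs Keq = 14.19 ⇒ Q>K, reverse
Step 1:
                  A         D         J         X
  init      0.09791   0.02068   0.03688   0.04912
  Δ         0.02305    0.0461   0.06915   -0.0461
  eq          0.121   0.06678     0.106  0.003021
  solve Keq expr → x = -0.02305; check Q = 14.19

[A]_eq = 0.121 M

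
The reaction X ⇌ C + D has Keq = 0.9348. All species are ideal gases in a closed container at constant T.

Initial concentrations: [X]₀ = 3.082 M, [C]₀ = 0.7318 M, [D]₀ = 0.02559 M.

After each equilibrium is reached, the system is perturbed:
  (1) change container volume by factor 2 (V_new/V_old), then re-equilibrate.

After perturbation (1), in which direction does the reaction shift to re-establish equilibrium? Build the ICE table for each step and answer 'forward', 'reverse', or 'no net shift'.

Q₀ = 0.006076 vs Keq = 0.9348 ⇒ Q<K, forward
Step 1:
                   X          C          D
  I            3.082     0.7318    0.02559
  C           -1.046      1.046      1.046
  E            2.036      1.777      1.071
  solve Keq expr → x = 1.046; check Q = 0.9348
Then change container volume by factor 2 (V_new/V_old).
Step 2:
                   X          C          D
  I            1.018     0.8887     0.5356
  C          -0.1869     0.1869     0.1869
  E           0.8313      1.076     0.7225
  solve Keq expr → x = 0.1869; check Q = 0.9348

Direction: forward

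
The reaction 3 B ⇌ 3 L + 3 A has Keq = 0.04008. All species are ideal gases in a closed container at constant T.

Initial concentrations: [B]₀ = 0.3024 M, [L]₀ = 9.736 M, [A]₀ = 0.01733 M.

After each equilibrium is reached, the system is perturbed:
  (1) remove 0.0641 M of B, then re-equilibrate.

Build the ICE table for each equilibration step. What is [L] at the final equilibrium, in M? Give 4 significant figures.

Q₀ = 0.1737 vs Keq = 0.04008 ⇒ Q>K, reverse
Step 1:
                   B          L          A
  Initial     0.3024      9.736    0.01733
  Change    0.006466  -0.006466  -0.006466
  Equil       0.3089       9.73    0.01086
  solve Keq expr → x = -0.002155; check Q = 0.04008
Then remove 0.0641 M of B.
Step 2:
                   B          L          A
  Initial     0.2448       9.73    0.01086
  Change    0.002176  -0.002176  -0.002176
  Equil       0.2469      9.727   0.008688
  solve Keq expr → x = -7.2538e-04; check Q = 0.04008

[L]_eq = 9.727 M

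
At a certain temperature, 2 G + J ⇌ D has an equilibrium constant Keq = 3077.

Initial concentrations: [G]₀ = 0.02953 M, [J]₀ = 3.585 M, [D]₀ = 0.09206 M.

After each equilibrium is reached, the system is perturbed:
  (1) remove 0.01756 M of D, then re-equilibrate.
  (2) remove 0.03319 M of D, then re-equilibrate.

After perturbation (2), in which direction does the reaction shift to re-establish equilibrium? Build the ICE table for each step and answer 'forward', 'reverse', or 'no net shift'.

Direction: forward

Q₀ = 29.45 vs Keq = 3077 ⇒ Q<K, forward
Step 1:
                   G          J          D
  I          0.02953      3.585    0.09206
  C         -0.02643   -0.01322    0.01322
  E         0.003095      3.572     0.1053
  solve Keq expr → x = 0.01322; check Q = 3077
Then remove 0.01756 M of D.
Step 2:
                   G          J          D
  I         0.003095      3.572    0.08772
  C       -2.6768e-04 -1.3384e-04 1.3384e-04
  E         0.002827      3.572    0.08785
  solve Keq expr → x = 1.3384e-04; check Q = 3077
Then remove 0.03319 M of D.
Step 3:
                   G          J          D
  I         0.002827      3.572    0.05466
  C       -5.9102e-04 -2.9551e-04 2.9551e-04
  E         0.002236      3.571    0.05496
  solve Keq expr → x = 2.9551e-04; check Q = 3077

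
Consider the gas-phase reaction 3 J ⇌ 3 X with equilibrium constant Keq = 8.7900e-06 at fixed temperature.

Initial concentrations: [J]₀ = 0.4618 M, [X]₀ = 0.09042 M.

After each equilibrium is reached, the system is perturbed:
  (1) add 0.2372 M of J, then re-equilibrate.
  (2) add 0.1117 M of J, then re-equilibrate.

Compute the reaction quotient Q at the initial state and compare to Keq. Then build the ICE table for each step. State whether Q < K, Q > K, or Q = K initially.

Q₀ = 0.007506; Q > K (proceeds reverse)

Q₀ = 0.007506 vs Keq = 8.7900e-06 ⇒ Q>K, reverse
Step 1:
                   J          X
  I           0.4618    0.09042
  C          0.07925   -0.07925
  E           0.5411    0.01117
  solve Keq expr → x = -0.02642; check Q = 8.7900e-06
Then add 0.2372 M of J.
Step 2:
                   J          X
  I           0.7783    0.01117
  C        -0.004796   0.004796
  E           0.7735    0.01596
  solve Keq expr → x = 0.001599; check Q = 8.7900e-06
Then add 0.1117 M of J.
Step 3:
                   J          X
  I           0.8852    0.01596
  C        -0.002259   0.002259
  E           0.8829    0.01822
  solve Keq expr → x = 7.5288e-04; check Q = 8.7900e-06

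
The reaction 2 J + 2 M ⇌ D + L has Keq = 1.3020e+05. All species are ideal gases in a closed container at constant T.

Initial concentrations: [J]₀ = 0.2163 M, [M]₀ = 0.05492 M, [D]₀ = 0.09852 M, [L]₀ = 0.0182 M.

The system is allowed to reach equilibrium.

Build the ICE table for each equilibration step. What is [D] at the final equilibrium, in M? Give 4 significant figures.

Q₀ = 12.71 vs Keq = 1.3020e+05 ⇒ Q<K, forward
Step 1:
                    J           M           D           L
  I            0.2163     0.05492     0.09852      0.0182
  C          -0.05364    -0.05364     0.02682     0.02682
  E            0.1627     0.00128      0.1253     0.04502
  solve Keq expr → x = 0.02682; check Q = 1.3020e+05

[D]_eq = 0.1253 M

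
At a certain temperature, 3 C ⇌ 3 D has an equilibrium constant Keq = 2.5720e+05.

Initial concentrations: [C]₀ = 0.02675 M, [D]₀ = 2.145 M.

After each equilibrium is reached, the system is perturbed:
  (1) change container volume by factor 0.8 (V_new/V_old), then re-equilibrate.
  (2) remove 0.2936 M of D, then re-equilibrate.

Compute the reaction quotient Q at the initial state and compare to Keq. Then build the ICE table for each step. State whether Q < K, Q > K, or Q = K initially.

Q₀ = 5.1560e+05 vs Keq = 2.5720e+05 ⇒ Q>K, reverse
Step 1:
                   C          D
  Initial    0.02675      2.145
  Change    0.006871  -0.006871
  Equil      0.03362      2.138
  solve Keq expr → x = -0.00229; check Q = 2.5720e+05
Then change container volume by factor 0.8 (V_new/V_old).
Step 2:
                   C          D
  Initial    0.04203      2.673
  Change           0          0
  Equil      0.04203      2.673
  solve Keq expr → x = 0; check Q = 2.5720e+05
Then remove 0.2936 M of D.
Step 3:
                   C          D
  Initial    0.04203      2.379
  Change   -0.004545   0.004545
  Equil      0.03748      2.384
  solve Keq expr → x = 0.001515; check Q = 2.5720e+05

Q₀ = 5.1560e+05; Q > K (proceeds reverse)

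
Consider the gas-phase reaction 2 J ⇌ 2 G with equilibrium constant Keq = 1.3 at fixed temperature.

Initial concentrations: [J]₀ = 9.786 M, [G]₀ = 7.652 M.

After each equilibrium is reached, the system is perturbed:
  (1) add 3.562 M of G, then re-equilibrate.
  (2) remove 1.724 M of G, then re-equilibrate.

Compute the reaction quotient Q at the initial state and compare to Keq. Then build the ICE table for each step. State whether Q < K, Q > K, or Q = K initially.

Q₀ = 0.6114 vs Keq = 1.3 ⇒ Q<K, forward
Step 1:
                   J          G
  init         9.786      7.652
  Δ           -1.638      1.638
  eq           8.148       9.29
  solve Keq expr → x = 0.819; check Q = 1.3
Then add 3.562 M of G.
Step 2:
                   J          G
  init         8.148      12.85
  Δ            1.664     -1.664
  eq           9.812      11.19
  solve Keq expr → x = -0.8322; check Q = 1.3
Then remove 1.724 M of G.
Step 3:
                   J          G
  init         9.812      9.464
  Δ          -0.8055     0.8055
  eq           9.007      10.27
  solve Keq expr → x = 0.4028; check Q = 1.3

Q₀ = 0.6114; Q < K (proceeds forward)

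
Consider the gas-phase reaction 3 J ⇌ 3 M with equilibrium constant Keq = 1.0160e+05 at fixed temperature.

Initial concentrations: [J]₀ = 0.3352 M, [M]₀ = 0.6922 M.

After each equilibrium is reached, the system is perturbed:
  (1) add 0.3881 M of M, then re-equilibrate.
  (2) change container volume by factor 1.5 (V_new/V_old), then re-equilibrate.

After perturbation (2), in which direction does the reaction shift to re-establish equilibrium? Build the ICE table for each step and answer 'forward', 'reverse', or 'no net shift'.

Q₀ = 8.806 vs Keq = 1.0160e+05 ⇒ Q<K, forward
Step 1:
                    J           M
  init         0.3352      0.6922
  Δ           -0.3136      0.3136
  eq          0.02156       1.006
  solve Keq expr → x = 0.1045; check Q = 1.0160e+05
Then add 0.3881 M of M.
Step 2:
                    J           M
  init        0.02156       1.394
  Δ          0.008143   -0.008143
  eq           0.0297       1.386
  solve Keq expr → x = -0.002714; check Q = 1.0160e+05
Then change container volume by factor 1.5 (V_new/V_old).
Step 3:
                    J           M
  init         0.0198      0.9239
  Δ                 0           0
  eq           0.0198      0.9239
  solve Keq expr → x = 0; check Q = 1.0160e+05

Direction: no net shift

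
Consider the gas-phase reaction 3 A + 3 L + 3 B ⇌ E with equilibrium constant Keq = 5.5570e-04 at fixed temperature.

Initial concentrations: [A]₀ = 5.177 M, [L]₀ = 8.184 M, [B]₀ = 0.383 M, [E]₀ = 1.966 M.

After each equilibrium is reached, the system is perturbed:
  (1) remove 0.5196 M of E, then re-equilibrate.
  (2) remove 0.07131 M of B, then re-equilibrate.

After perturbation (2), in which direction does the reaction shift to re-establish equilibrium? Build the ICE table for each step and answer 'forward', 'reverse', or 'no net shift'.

Q₀ = 4.6010e-04 vs Keq = 5.5570e-04 ⇒ Q<K, forward
Step 1:
                  A         L         B         E
  init        5.177     8.184     0.383     1.966
  Δ        -0.02059  -0.02059  -0.02059  0.006863
  eq          5.156     8.163    0.3624     1.973
  solve Keq expr → x = 0.006863; check Q = 5.5570e-04
Then remove 0.5196 M of E.
Step 2:
                  A         L         B         E
  init        5.156     8.163    0.3624     1.453
  Δ        -0.03108  -0.03108  -0.03108   0.01036
  eq          5.125     8.132    0.3313     1.464
  solve Keq expr → x = 0.01036; check Q = 5.5570e-04
Then remove 0.07131 M of B.
Step 3:
                  A         L         B         E
  init        5.125     8.132      0.26     1.464
  Δ         0.06319   0.06319   0.06319  -0.02106
  eq          5.189     8.196    0.3232     1.443
  solve Keq expr → x = -0.02106; check Q = 5.5570e-04

Direction: reverse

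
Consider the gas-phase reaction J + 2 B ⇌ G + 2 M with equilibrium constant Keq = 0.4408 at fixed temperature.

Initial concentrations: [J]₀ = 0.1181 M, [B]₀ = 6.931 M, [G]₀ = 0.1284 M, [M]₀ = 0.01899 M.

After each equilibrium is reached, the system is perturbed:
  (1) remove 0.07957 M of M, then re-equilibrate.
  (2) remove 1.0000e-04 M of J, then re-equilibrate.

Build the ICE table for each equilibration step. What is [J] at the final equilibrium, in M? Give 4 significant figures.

[J]_eq = 3.7977e-04 M

Q₀ = 8.1616e-06 vs Keq = 0.4408 ⇒ Q<K, forward
Step 1:
                  J         B         G         M
  Initial    0.1181     6.931    0.1284   0.01899
  Change    -0.1173   -0.2346    0.1173    0.2346
  Equil   7.9938e-04     6.696    0.2457    0.2536
  solve Keq expr → x = 0.1173; check Q = 0.4408
Then remove 0.07957 M of M.
Step 2:
                  J         B         G         M
  Initial 7.9938e-04     6.696    0.2457     0.174
  Change  -4.1857e-04 -8.3714e-04 4.1857e-04 8.3714e-04
  Equil   3.8081e-04     6.696    0.2461    0.1749
  solve Keq expr → x = 4.1857e-04; check Q = 0.4408
Then remove 1.0000e-04 M of J.
Step 3:
                  J         B         G         M
  Initial 2.8081e-04     6.696    0.2461    0.1749
  Change  9.8963e-05 1.9793e-04 -9.8963e-05 -1.9793e-04
  Equil   3.7977e-04     6.696     0.246    0.1747
  solve Keq expr → x = -9.8963e-05; check Q = 0.4408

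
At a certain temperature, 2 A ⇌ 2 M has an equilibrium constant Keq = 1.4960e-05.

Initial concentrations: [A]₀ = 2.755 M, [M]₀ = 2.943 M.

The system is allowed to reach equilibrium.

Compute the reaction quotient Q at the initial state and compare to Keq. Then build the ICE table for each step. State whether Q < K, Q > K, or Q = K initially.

Q₀ = 1.141 vs Keq = 1.4960e-05 ⇒ Q>K, reverse
Step 1:
                   A          M
  Initial      2.755      2.943
  Change       2.921     -2.921
  Equil        5.676    0.02195
  solve Keq expr → x = -1.461; check Q = 1.4960e-05

Q₀ = 1.141; Q > K (proceeds reverse)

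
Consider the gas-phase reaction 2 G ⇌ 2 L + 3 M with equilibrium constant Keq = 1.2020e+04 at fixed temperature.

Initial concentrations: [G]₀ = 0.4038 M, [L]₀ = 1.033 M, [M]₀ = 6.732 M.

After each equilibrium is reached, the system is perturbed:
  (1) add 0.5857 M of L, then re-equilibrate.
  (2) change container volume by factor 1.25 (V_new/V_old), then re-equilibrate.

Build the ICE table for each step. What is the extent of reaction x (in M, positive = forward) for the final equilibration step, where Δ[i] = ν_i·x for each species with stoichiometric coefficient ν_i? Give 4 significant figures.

x = 0.02751 M

Q₀ = 1997 vs Keq = 1.2020e+04 ⇒ Q<K, forward
Step 1:
                    G           L           M
  Initial      0.4038       1.033       6.732
  Change      -0.1952      0.1952      0.2928
  Equil        0.2086       1.228       7.025
  solve Keq expr → x = 0.09761; check Q = 1.2020e+04
Then add 0.5857 M of L.
Step 2:
                    G           L           M
  Initial      0.2086       1.814       7.025
  Change       0.0787     -0.0787     -0.1181
  Equil        0.2873       1.735       6.907
  solve Keq expr → x = -0.03935; check Q = 1.2020e+04
Then change container volume by factor 1.25 (V_new/V_old).
Step 3:
                    G           L           M
  Initial      0.2298       1.388       5.525
  Change     -0.05501     0.05501     0.08252
  Equil        0.1748       1.443       5.608
  solve Keq expr → x = 0.02751; check Q = 1.2020e+04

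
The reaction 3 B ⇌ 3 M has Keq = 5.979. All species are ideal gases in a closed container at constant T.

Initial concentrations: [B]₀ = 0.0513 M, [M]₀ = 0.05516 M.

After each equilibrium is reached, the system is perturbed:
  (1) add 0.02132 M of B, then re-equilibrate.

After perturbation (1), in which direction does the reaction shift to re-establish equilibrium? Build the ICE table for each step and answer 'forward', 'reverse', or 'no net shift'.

Direction: forward

Q₀ = 1.243 vs Keq = 5.979 ⇒ Q<K, forward
Step 1:
                  B         M
  init       0.0513   0.05516
  Δ        -0.01348   0.01348
  eq        0.03782   0.06864
  solve Keq expr → x = 0.004494; check Q = 5.979
Then add 0.02132 M of B.
Step 2:
                  B         M
  init      0.05914   0.06864
  Δ        -0.01375   0.01375
  eq        0.04539   0.08239
  solve Keq expr → x = 0.004582; check Q = 5.979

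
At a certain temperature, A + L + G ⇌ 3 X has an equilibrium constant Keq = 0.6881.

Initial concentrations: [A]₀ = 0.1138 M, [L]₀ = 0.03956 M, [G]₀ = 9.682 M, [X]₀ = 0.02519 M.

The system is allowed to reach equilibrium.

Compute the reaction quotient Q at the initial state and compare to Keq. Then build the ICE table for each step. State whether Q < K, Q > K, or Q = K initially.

Q₀ = 3.6671e-04; Q < K (proceeds forward)

Q₀ = 3.6671e-04 vs Keq = 0.6881 ⇒ Q<K, forward
Step 1:
                   A          L          G          X
  I           0.1138    0.03956      9.682    0.02519
  C         -0.03525   -0.03525   -0.03525     0.1058
  E          0.07855   0.004307      9.647     0.1309
  solve Keq expr → x = 0.03525; check Q = 0.6881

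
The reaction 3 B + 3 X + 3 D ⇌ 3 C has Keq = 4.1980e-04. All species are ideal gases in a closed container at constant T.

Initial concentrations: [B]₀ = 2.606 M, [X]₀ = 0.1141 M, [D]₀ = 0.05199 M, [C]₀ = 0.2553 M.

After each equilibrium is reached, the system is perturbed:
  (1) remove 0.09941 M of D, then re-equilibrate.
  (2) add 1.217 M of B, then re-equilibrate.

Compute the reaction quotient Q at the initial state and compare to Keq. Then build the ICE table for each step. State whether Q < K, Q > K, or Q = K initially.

Q₀ = 4504; Q > K (proceeds reverse)

Q₀ = 4504 vs Keq = 4.1980e-04 ⇒ Q>K, reverse
Step 1:
                    B           X           D           C
  I             2.606      0.1141     0.05199      0.2553
  C            0.2341      0.2341      0.2341     -0.2341
  E              2.84      0.3482      0.2861     0.02119
  solve Keq expr → x = -0.07804; check Q = 4.1980e-04
Then remove 0.09941 M of D.
Step 2:
                    B           X           D           C
  I              2.84      0.3482      0.1867     0.02119
  C          0.006571    0.006571    0.006571   -0.006571
  E             2.847      0.3548      0.1933     0.01462
  solve Keq expr → x = -0.00219; check Q = 4.1980e-04
Then add 1.217 M of B.
Step 3:
                    B           X           D           C
  I             4.064      0.3548      0.1933     0.01462
  C          -0.00534    -0.00534    -0.00534     0.00534
  E             4.058      0.3494      0.1879     0.01996
  solve Keq expr → x = 0.00178; check Q = 4.1980e-04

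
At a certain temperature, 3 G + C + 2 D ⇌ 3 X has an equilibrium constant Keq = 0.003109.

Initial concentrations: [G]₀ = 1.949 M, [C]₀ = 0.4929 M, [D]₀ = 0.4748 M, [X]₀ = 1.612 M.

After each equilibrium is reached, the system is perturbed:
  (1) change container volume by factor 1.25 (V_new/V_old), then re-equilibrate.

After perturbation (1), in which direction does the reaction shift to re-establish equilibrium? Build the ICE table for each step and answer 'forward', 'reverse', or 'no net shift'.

Q₀ = 5.092 vs Keq = 0.003109 ⇒ Q>K, reverse
Step 1:
                   G          C          D          X
  I            1.949     0.4929     0.4748      1.612
  C            1.123     0.3743     0.7486     -1.123
  E            3.072     0.8672      1.223     0.4891
  solve Keq expr → x = -0.3743; check Q = 0.003109
Then change container volume by factor 1.25 (V_new/V_old).
Step 2:
                   G          C          D          X
  I            2.458     0.6938     0.9787     0.3913
  C          0.05909     0.0197     0.0394   -0.05909
  E            2.517     0.7135      1.018     0.3322
  solve Keq expr → x = -0.0197; check Q = 0.003109

Direction: reverse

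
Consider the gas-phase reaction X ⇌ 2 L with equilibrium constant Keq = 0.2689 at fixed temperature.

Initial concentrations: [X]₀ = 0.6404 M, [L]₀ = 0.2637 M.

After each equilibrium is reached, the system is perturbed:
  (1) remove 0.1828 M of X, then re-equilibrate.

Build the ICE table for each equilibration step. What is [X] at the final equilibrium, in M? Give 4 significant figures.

Q₀ = 0.1086 vs Keq = 0.2689 ⇒ Q<K, forward
Step 1:
                   X          L
  Initial     0.6404     0.2637
  Change    -0.06485     0.1297
  Equil       0.5755     0.3934
  solve Keq expr → x = 0.06485; check Q = 0.2689
Then remove 0.1828 M of X.
Step 2:
                   X          L
  Initial     0.3927     0.3934
  Change     0.02843   -0.05687
  Equil       0.4212     0.3365
  solve Keq expr → x = -0.02843; check Q = 0.2689

[X]_eq = 0.4212 M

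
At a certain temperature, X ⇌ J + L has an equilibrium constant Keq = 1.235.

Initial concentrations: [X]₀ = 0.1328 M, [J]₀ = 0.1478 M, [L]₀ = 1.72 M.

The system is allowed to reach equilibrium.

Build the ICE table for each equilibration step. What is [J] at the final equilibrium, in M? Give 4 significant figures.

Q₀ = 1.914 vs Keq = 1.235 ⇒ Q>K, reverse
Step 1:
                    X           J           L
  init         0.1328      0.1478        1.72
  Δ           0.02935    -0.02935    -0.02935
  eq           0.1622      0.1184       1.691
  solve Keq expr → x = -0.02935; check Q = 1.235

[J]_eq = 0.1184 M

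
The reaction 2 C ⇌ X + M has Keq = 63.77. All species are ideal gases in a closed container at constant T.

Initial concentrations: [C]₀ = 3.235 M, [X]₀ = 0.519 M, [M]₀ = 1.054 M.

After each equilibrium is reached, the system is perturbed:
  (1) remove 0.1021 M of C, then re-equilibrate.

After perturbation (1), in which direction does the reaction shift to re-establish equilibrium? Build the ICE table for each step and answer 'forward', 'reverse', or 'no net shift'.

Direction: reverse

Q₀ = 0.05227 vs Keq = 63.77 ⇒ Q<K, forward
Step 1:
                  C         X         M
  Initial     3.235     0.519     1.054
  Change     -2.954     1.477     1.477
  Equil      0.2814     1.996     2.531
  solve Keq expr → x = 1.477; check Q = 63.77
Then remove 0.1021 M of C.
Step 2:
                  C         X         M
  Initial    0.1793     1.996     2.531
  Change    0.09604  -0.04802  -0.04802
  Equil      0.2754     1.948     2.483
  solve Keq expr → x = -0.04802; check Q = 63.77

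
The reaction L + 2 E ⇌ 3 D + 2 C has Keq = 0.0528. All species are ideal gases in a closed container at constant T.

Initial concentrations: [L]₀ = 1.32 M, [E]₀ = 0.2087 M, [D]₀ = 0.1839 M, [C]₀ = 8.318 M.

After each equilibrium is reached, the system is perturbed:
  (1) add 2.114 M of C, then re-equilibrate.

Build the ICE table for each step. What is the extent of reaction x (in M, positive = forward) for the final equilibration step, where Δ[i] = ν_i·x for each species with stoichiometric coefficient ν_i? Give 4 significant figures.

x = -0.002033 M

Q₀ = 7.485 vs Keq = 0.0528 ⇒ Q>K, reverse
Step 1:
                  L         E         D         C
  init         1.32    0.2087    0.1839     8.318
  Δ         0.04602   0.09203    -0.138  -0.09203
  eq          1.366    0.3007   0.04585     8.226
  solve Keq expr → x = -0.04602; check Q = 0.0528
Then add 2.114 M of C.
Step 2:
                  L         E         D         C
  init        1.366    0.3007   0.04585     10.34
  Δ        0.002033  0.004067   -0.0061 -0.004067
  eq          1.368    0.3048   0.03975     10.34
  solve Keq expr → x = -0.002033; check Q = 0.0528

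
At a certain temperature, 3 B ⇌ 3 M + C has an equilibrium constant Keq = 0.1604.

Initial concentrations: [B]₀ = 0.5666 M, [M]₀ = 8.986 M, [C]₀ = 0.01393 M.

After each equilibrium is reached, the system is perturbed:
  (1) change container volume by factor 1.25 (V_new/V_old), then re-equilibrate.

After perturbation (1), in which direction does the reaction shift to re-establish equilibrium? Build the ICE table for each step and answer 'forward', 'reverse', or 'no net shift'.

Direction: forward

Q₀ = 55.57 vs Keq = 0.1604 ⇒ Q>K, reverse
Step 1:
                   B          M          C
  Initial     0.5666      8.986    0.01393
  Change     0.04164   -0.04164   -0.01388
  Equil       0.6082      8.944 5.0440e-05
  solve Keq expr → x = -0.01388; check Q = 0.1604
Then change container volume by factor 1.25 (V_new/V_old).
Step 2:
                   B          M          C
  Initial     0.4866      7.155 4.0352e-05
  Change  -3.0234e-05 3.0234e-05 1.0078e-05
  Equil       0.4866      7.156 5.0430e-05
  solve Keq expr → x = 1.0078e-05; check Q = 0.1604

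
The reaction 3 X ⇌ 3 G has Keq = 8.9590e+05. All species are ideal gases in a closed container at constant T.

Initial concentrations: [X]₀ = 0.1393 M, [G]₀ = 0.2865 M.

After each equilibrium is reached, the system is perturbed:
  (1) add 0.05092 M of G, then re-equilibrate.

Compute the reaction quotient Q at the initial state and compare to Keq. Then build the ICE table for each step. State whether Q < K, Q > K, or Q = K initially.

Q₀ = 8.7; Q < K (proceeds forward)

Q₀ = 8.7 vs Keq = 8.9590e+05 ⇒ Q<K, forward
Step 1:
                    X           G
  I            0.1393      0.2865
  C           -0.1349      0.1349
  E          0.004372      0.4214
  solve Keq expr → x = 0.04498; check Q = 8.9590e+05
Then add 0.05092 M of G.
Step 2:
                    X           G
  I          0.004372      0.4723
  C        5.2278e-04 -5.2278e-04
  E          0.004894      0.4718
  solve Keq expr → x = -1.7426e-04; check Q = 8.9590e+05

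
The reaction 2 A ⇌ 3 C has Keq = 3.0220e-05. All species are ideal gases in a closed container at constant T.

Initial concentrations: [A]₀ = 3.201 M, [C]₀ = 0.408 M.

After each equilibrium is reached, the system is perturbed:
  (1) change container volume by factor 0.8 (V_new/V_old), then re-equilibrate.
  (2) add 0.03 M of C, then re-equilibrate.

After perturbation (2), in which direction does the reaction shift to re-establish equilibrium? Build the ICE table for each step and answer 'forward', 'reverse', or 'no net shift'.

Direction: reverse

Q₀ = 0.006628 vs Keq = 3.0220e-05 ⇒ Q>K, reverse
Step 1:
                    A           C
  Initial       3.201       0.408
  Change       0.2248     -0.3372
  Equil         3.426     0.07078
  solve Keq expr → x = -0.1124; check Q = 3.0220e-05
Then change container volume by factor 0.8 (V_new/V_old).
Step 2:
                    A           C
  Initial       4.282     0.08848
  Change     0.004193   -0.006289
  Equil         4.286     0.08219
  solve Keq expr → x = -0.002096; check Q = 3.0220e-05
Then add 0.03 M of C.
Step 3:
                    A           C
  Initial       4.286      0.1122
  Change      0.01983    -0.02975
  Equil         4.306     0.08245
  solve Keq expr → x = -0.009916; check Q = 3.0220e-05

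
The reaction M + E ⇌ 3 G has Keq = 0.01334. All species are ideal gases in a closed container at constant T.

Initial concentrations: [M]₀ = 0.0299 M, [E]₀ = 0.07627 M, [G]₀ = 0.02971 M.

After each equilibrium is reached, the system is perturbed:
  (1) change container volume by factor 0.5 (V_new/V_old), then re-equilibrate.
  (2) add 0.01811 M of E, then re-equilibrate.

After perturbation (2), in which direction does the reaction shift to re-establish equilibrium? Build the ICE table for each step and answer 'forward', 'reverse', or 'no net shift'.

Direction: forward

Q₀ = 0.0115 vs Keq = 0.01334 ⇒ Q<K, forward
Step 1:
                    M           E           G
  I            0.0299     0.07627     0.02971
  C       -4.3238e-04 -4.3238e-04    0.001297
  E           0.02947     0.07584     0.03101
  solve Keq expr → x = 4.3238e-04; check Q = 0.01334
Then change container volume by factor 0.5 (V_new/V_old).
Step 2:
                    M           E           G
  I           0.05894      0.1517     0.06201
  C          0.003783    0.003783    -0.01135
  E           0.06272      0.1555     0.05067
  solve Keq expr → x = -0.003783; check Q = 0.01334
Then add 0.01811 M of E.
Step 3:
                    M           E           G
  I           0.06272      0.1736     0.05067
  C       -5.6068e-04 -5.6068e-04    0.001682
  E           0.06216       0.173     0.05235
  solve Keq expr → x = 5.6068e-04; check Q = 0.01334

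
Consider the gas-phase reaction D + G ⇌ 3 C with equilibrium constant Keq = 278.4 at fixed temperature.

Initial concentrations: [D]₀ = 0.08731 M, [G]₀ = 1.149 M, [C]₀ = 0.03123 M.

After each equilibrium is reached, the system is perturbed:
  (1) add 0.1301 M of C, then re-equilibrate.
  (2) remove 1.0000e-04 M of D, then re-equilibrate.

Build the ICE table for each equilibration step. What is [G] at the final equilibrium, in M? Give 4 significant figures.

Q₀ = 3.0362e-04 vs Keq = 278.4 ⇒ Q<K, forward
Step 1:
                  D         G         C
  I         0.08731     1.149   0.03123
  C        -0.08722  -0.08722    0.2617
  E       8.5012e-05     1.062    0.2929
  solve Keq expr → x = 0.08722; check Q = 278.4
Then add 0.1301 M of C.
Step 2:
                  D         G         C
  I       8.5012e-05     1.062     0.423
  C       1.7008e-04 1.7008e-04 -5.1023e-04
  E       2.5509e-04     1.062    0.4225
  solve Keq expr → x = -1.7008e-04; check Q = 278.4
Then remove 1.0000e-04 M of D.
Step 3:
                  D         G         C
  I       1.5509e-04     1.062    0.4225
  C       9.9436e-05 9.9436e-05 -2.9831e-04
  E       2.5453e-04     1.062    0.4222
  solve Keq expr → x = -9.9436e-05; check Q = 278.4

[G]_eq = 1.062 M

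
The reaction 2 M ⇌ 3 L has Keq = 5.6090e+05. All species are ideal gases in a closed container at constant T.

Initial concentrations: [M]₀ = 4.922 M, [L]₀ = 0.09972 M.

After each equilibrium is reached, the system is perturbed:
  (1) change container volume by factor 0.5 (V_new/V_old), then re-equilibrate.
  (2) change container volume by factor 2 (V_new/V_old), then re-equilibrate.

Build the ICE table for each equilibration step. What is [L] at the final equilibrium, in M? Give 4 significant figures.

Q₀ = 4.0932e-05 vs Keq = 5.6090e+05 ⇒ Q<K, forward
Step 1:
                   M          L
  Initial      4.922    0.09972
  Change      -4.895      7.342
  Equil      0.02711      7.442
  solve Keq expr → x = 2.447; check Q = 5.6090e+05
Then change container volume by factor 0.5 (V_new/V_old).
Step 2:
                   M          L
  Initial    0.05422      14.88
  Change      0.0222    -0.0333
  Equil      0.07642      14.85
  solve Keq expr → x = -0.0111; check Q = 5.6090e+05
Then change container volume by factor 2 (V_new/V_old).
Step 3:
                   M          L
  Initial    0.03821      7.425
  Change     -0.0111    0.01665
  Equil      0.02711      7.442
  solve Keq expr → x = 0.00555; check Q = 5.6090e+05

[L]_eq = 7.442 M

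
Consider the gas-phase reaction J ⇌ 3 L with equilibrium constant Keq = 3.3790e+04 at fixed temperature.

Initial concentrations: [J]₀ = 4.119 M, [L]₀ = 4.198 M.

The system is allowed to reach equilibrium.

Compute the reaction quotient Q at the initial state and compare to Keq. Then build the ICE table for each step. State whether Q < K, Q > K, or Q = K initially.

Q₀ = 17.96; Q < K (proceeds forward)

Q₀ = 17.96 vs Keq = 3.3790e+04 ⇒ Q<K, forward
Step 1:
                    J           L
  init          4.119       4.198
  Δ            -3.994       11.98
  eq           0.1253       16.18
  solve Keq expr → x = 3.994; check Q = 3.3790e+04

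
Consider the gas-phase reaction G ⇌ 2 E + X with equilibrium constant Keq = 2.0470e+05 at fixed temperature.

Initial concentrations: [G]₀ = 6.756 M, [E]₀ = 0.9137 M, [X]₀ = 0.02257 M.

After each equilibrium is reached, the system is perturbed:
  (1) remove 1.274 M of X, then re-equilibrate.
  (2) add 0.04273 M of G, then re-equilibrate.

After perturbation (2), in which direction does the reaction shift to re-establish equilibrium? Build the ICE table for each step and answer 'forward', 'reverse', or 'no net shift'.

Q₀ = 0.002789 vs Keq = 2.0470e+05 ⇒ Q<K, forward
Step 1:
                   G          E          X
  init         6.756     0.9137    0.02257
  Δ           -6.749       13.5      6.749
  eq        0.006871      14.41      6.772
  solve Keq expr → x = 6.749; check Q = 2.0470e+05
Then remove 1.274 M of X.
Step 2:
                   G          E          X
  init      0.006871      14.41      5.498
  Δ        -0.001289   0.002579   0.001289
  eq        0.005582      14.41      5.499
  solve Keq expr → x = 0.001289; check Q = 2.0470e+05
Then add 0.04273 M of G.
Step 3:
                   G          E          X
  init       0.04831      14.41      5.499
  Δ         -0.04262    0.08524    0.04262
  eq        0.005692       14.5      5.542
  solve Keq expr → x = 0.04262; check Q = 2.0470e+05

Direction: forward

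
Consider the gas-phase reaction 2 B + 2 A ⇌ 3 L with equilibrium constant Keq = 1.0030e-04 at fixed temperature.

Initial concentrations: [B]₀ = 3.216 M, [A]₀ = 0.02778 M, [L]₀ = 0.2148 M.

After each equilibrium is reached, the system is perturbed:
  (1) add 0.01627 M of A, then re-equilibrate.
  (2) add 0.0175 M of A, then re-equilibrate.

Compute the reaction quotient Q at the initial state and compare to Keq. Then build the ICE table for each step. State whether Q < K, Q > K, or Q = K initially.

Q₀ = 1.242; Q > K (proceeds reverse)

Q₀ = 1.242 vs Keq = 1.0030e-04 ⇒ Q>K, reverse
Step 1:
                    B           A           L
  init          3.216     0.02778      0.2148
  Δ            0.1235      0.1235     -0.1853
  eq             3.34      0.1513     0.02948
  solve Keq expr → x = -0.06177; check Q = 1.0030e-04
Then add 0.01627 M of A.
Step 2:
                    B           A           L
  init           3.34      0.1676     0.02948
  Δ         -0.001273   -0.001273    0.001909
  eq            3.338      0.1663     0.03139
  solve Keq expr → x = 6.3628e-04; check Q = 1.0030e-04
Then add 0.0175 M of A.
Step 3:
                    B           A           L
  init          3.338      0.1838     0.03139
  Δ         -0.001329   -0.001329    0.001994
  eq            3.337      0.1825     0.03338
  solve Keq expr → x = 6.6464e-04; check Q = 1.0030e-04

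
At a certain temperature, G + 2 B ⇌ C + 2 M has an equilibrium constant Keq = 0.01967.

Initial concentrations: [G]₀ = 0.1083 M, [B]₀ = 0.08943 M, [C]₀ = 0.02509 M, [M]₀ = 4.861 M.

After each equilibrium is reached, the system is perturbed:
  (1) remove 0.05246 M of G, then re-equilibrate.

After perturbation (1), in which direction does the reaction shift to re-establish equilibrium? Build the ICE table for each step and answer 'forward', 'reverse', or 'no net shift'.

Q₀ = 684.5 vs Keq = 0.01967 ⇒ Q>K, reverse
Step 1:
                  G         B         C         M
  I          0.1083   0.08943   0.02509     4.861
  C         0.02509   0.05018  -0.02509  -0.05018
  E          0.1334    0.1396 2.2095e-06     4.811
  solve Keq expr → x = -0.02509; check Q = 0.01967
Then remove 0.05246 M of G.
Step 2:
                  G         B         C         M
  I         0.08093    0.1396 2.2095e-06     4.811
  C       8.6891e-07 1.7378e-06 -8.6891e-07 -1.7378e-06
  E         0.08093    0.1396 1.3406e-06     4.811
  solve Keq expr → x = -8.6891e-07; check Q = 0.01967

Direction: reverse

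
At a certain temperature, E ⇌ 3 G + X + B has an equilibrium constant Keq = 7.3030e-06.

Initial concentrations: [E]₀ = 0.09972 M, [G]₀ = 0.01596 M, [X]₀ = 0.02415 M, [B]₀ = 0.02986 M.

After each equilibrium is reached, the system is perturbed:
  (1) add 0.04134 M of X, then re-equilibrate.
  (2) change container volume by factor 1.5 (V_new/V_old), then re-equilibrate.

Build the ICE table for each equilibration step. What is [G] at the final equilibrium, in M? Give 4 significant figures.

[G]_eq = 0.05649 M

Q₀ = 2.9398e-08 vs Keq = 7.3030e-06 ⇒ Q<K, forward
Step 1:
                   E          G          X          B
  Initial    0.09972    0.01596    0.02415    0.02986
  Change    -0.01722    0.05167    0.01722    0.01722
  Equil       0.0825    0.06763    0.04137    0.04708
  solve Keq expr → x = 0.01722; check Q = 7.3030e-06
Then add 0.04134 M of X.
Step 2:
                   E          G          X          B
  Initial     0.0825    0.06763    0.08271    0.04708
  Change     0.00362   -0.01086   -0.00362   -0.00362
  Equil      0.08612    0.05677    0.07909    0.04346
  solve Keq expr → x = -0.00362; check Q = 7.3030e-06
Then change container volume by factor 1.5 (V_new/V_old).
Step 3:
                   E          G          X          B
  Initial    0.05741    0.03785    0.05273    0.02898
  Change   -0.006214    0.01864   0.006214   0.006214
  Equil       0.0512    0.05649    0.05894    0.03519
  solve Keq expr → x = 0.006214; check Q = 7.3030e-06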